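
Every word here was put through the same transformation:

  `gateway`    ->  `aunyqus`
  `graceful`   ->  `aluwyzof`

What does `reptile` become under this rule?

Compare letters: g→a is +20, a→u is +20, t→n is +20 — a constant shift. Every letter moves 20 places later in the alphabet, wrapping around z→a.
Applying it to reptile: r+20=l, e+20=y, p+20=j, t+20=n, i+20=c, l+20=f, e+20=y.

lyjncfy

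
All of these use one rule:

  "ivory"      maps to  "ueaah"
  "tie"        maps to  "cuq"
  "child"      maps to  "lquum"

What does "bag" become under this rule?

kmp

The shift depends on letter class: consonant v→e is +9, but vowel i→u is +12. The rule splits by letter class: vowels +12, consonants +9.
For bag: b(cons)+9=k, a(vowel)+12=m, g(cons)+9=p.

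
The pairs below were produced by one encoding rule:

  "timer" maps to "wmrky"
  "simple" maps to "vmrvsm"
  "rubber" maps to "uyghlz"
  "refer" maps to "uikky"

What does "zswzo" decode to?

Letter i (0-indexed) is shifted by i+3, so successive shifts are 3, 4, 5, ….
Reversing it on zswzo: z−3=w, s−4=o, w−5=r, z−6=t, o−7=h.

worth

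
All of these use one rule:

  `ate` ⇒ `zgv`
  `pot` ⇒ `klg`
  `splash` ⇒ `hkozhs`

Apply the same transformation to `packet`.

kzxpvg

This is the alphabet-reversal cipher (Atbash): a becomes z, b becomes y, etc.
Applying it to packet: p↔k, a↔z, c↔x, k↔p, e↔v, t↔g.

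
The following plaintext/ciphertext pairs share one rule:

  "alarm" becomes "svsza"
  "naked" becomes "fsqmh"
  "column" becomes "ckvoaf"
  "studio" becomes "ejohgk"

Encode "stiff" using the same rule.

Treating letters as 0–25, the rule is x ↦ 5x + 18 (mod 26).
Applying it to stiff: s(18)→5·18+18≡4=e; t(19)→5·19+18≡9=j; i(8)→5·8+18≡6=g; f(5)→5·5+18≡17=r; f(5)→5·5+18≡17=r (all mod 26).

ejgrr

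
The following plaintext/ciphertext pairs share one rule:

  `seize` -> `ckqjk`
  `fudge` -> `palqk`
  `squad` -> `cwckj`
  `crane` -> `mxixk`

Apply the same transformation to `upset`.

evaoz

Shifts by position in seize: pos 0: s→c (+10), pos 1: e→k (+6), pos 2: i→q (+8), pos 3: z→j (+10), pos 4: e→k (+6) — repeating every 3. A repeating key of period 3 is used — shifts +10, +6, +8 over and over.
Applying it to upset: u+10=e, p+6=v, s+8=a, e+10=o, t+6=z.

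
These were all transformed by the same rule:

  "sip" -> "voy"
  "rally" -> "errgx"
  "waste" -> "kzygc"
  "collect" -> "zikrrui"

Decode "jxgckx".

The output letters match the input read backwards, each shifted +6: sip reversed is pis. Read the word backwards and shift each letter +6.
Decoding jxgckx: shift back: j−6=d, x−6=r, g−6=a, c−6=w, k−6=e, x−6=r → drawer; then reverse → reward.

reward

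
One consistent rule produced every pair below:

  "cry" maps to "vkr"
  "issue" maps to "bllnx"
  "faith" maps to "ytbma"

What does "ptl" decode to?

It's a constant shift of +19 (ROT19).
Decoding ptl: p−19=w, t−19=a, l−19=s.

was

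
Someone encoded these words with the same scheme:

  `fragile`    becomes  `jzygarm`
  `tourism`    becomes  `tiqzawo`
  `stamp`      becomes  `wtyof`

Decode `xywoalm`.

jasmine

Treating letters as 0–25, the rule is x ↦ 23x + 24 (mod 26).
Decoding xywoalm: x(23)→17·(23−24)≡9=j; y(24)→17·(24−24)≡0=a; w(22)→17·(22−24)≡18=s; o(14)→17·(14−24)≡12=m; a(0)→17·(0−24)≡8=i; l(11)→17·(11−24)≡13=n; m(12)→17·(12−24)≡4=e (all mod 26).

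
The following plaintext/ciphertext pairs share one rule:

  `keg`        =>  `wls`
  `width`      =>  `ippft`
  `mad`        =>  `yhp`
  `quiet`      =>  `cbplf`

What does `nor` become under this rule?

The shift depends on letter class: consonant k→w is +12, but vowel e→l is +7. Two shifts are in play — +7 for a/e/i/o/u, +12 for every other letter.
Applying it to nor: n(cons)+12=z, o(vowel)+7=v, r(cons)+12=d.

zvd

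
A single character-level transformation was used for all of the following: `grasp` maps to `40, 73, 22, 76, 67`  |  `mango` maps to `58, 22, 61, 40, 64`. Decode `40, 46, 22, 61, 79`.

g(#7)→40 and r(#18)→73: differences scale by 3, so n = 3·pos + 19. Each letter becomes 3×(its alphabet position, a=1..z=26) + 19.
Undoing it on 40, 46, 22, 61, 79: 40→(40−19)÷3=7=g, 46→(46−19)÷3=9=i, 22→(22−19)÷3=1=a, 61→(61−19)÷3=14=n, 79→(79−19)÷3=20=t.

giant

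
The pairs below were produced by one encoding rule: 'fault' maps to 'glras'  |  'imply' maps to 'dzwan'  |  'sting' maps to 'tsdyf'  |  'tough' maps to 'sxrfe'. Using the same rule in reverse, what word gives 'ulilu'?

radar

f(5)→g(6) and a(0)→l(11) fit y≡25x+11 (mod 26); the inverse of 25 mod 26 is 25. Treating letters as 0–25, the rule is x ↦ 25x + 11 (mod 26).
Decoding ulilu: u(20)→25·(20−11)≡17=r; l(11)→25·(11−11)≡0=a; i(8)→25·(8−11)≡3=d; l(11)→25·(11−11)≡0=a; u(20)→25·(20−11)≡17=r (all mod 26).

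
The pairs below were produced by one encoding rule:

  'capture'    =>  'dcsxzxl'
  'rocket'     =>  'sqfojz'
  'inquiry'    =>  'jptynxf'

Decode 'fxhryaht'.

Each letter shifts forward by (position + 1), i.e. 1, 2, 3, … — the shift grows by one for each successive letter.
Decoding fxhryaht: f−1=e, x−2=v, h−3=e, r−4=n, y−5=t, a−6=u, h−7=a, t−8=l.

eventual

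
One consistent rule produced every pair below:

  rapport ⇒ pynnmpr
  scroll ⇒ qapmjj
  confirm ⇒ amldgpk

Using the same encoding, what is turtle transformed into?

rsprjc

Compare letters: r→p is +24, a→y is +24, p→n is +24 — a constant shift. Every letter moves 24 places later in the alphabet, wrapping around z→a.
For turtle: t+24=r, u+24=s, r+24=p, t+24=r, l+24=j, e+24=c.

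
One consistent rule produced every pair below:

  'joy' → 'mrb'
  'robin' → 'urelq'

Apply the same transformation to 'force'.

Compare letters: j→m is +3, o→r is +3, y→b is +3 — a constant shift. This is a Caesar cipher with shift 3.
Applying it to force: f+3=i, o+3=r, r+3=u, c+3=f, e+3=h.

irufh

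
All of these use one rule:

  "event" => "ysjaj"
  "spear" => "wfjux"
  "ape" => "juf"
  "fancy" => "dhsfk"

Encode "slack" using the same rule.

The output letters match the input read backwards, each shifted +5: event reversed is tneve. The word is reversed, then every letter is shifted forward by 5.
Applying it to slack: reverse → kcals; then shift: k+5=p, c+5=h, a+5=f, l+5=q, s+5=x.

phfqx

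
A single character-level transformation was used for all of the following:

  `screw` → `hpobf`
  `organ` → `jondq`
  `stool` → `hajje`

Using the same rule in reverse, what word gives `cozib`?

pride

s(18)→h(7) and c(2)→p(15) fit y≡19x+3 (mod 26); the inverse of 19 mod 26 is 11. This is an affine cipher: with a=0,…,z=25, each position x becomes (19x+3) mod 26.
Undoing it on cozib: c(2)→11·(2−3)≡15=p; o(14)→11·(14−3)≡17=r; z(25)→11·(25−3)≡8=i; i(8)→11·(8−3)≡3=d; b(1)→11·(1−3)≡4=e (all mod 26).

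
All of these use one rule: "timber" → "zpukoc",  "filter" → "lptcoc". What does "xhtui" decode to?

rally

The shift increases by 1 at each position, starting from +6: 6, 7, 8, ….
Decoding xhtui: x−6=r, h−7=a, t−8=l, u−9=l, i−10=y.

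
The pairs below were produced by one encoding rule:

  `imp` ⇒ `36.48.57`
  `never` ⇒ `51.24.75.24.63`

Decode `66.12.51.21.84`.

sandy

i(#9)→36 and m(#13)→48: differences scale by 3, so n = 3·pos + 9. The formula is n = 3×(alphabet index, a=1) + 9.
Undoing it on 66.12.51.21.84: 66→(66−9)÷3=19=s, 12→(12−9)÷3=1=a, 51→(51−9)÷3=14=n, 21→(21−9)÷3=4=d, 84→(84−9)÷3=25=y.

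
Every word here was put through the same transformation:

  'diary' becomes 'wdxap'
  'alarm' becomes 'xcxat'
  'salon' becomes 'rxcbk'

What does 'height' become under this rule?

Treating letters as 0–25, the rule is x ↦ 17x + 23 (mod 26).
Applying it to height: h(7)→17·7+23≡12=m; e(4)→17·4+23≡13=n; i(8)→17·8+23≡3=d; g(6)→17·6+23≡21=v; h(7)→17·7+23≡12=m; t(19)→17·19+23≡8=i (all mod 26).

mndvmi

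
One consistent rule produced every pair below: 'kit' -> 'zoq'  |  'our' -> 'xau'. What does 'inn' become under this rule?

tto

The output letters match the input read backwards, each shifted +6: kit reversed is tik. The word is reversed, then every letter is shifted forward by 6.
Applying it to inn: reverse → nni; then shift: n+6=t, n+6=t, i+6=o.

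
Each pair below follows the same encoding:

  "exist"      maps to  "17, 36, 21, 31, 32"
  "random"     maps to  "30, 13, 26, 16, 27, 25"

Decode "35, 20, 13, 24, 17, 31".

whales

e is letter #5 and maps to 17: an offset of 12. Letters become their 1-based position plus 12 (so a→13, b→14, …).
Undoing it on 35, 20, 13, 24, 17, 31: 35→(35−12)÷1=23=w, 20→(20−12)÷1=8=h, 13→(13−12)÷1=1=a, 24→(24−12)÷1=12=l, 17→(17−12)÷1=5=e, 31→(31−12)÷1=19=s.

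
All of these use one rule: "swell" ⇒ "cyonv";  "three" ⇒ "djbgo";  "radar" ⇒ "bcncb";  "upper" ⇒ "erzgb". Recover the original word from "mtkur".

crash

Shifts by position in swell: pos 0: s→c (+10), pos 1: w→y (+2), pos 2: e→o (+10), pos 3: l→n (+2) — repeating every 2. The shifts repeat in a cycle of length 2: positions 0,1,… shift by +10, +2, then the pattern repeats.
Reversing it on mtkur: m−10=c, t−2=r, k−10=a, u−2=s, r−10=h.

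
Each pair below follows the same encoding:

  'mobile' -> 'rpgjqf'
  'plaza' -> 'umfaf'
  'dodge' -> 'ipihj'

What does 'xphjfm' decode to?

social

It's a Vigenère-style cipher with numeric key [5,1]: position i shifts by key[i mod 2].
Decoding xphjfm: x−5=s, p−1=o, h−5=c, j−1=i, f−5=a, m−1=l.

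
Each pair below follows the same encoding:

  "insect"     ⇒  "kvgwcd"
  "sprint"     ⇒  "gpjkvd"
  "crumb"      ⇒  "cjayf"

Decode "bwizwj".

leader

i(8)→k(10) and n(13)→v(21) fit y≡23x+8 (mod 26); the inverse of 23 mod 26 is 17. Treating letters as 0–25, the rule is x ↦ 23x + 8 (mod 26).
Undoing it on bwizwj: b(1)→17·(1−8)≡11=l; w(22)→17·(22−8)≡4=e; i(8)→17·(8−8)≡0=a; z(25)→17·(25−8)≡3=d; w(22)→17·(22−8)≡4=e; j(9)→17·(9−8)≡17=r (all mod 26).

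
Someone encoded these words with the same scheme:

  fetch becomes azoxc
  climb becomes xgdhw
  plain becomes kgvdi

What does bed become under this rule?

wzy

Compare letters: f→a is +21, e→z is +21, t→o is +21 — a constant shift. It's a constant shift of +21 (ROT21).
Applying it to bed: b+21=w, e+21=z, d+21=y.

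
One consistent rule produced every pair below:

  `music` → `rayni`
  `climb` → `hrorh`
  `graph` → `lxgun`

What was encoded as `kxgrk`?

frame

Shifts by position in music: pos 0: m→r (+5), pos 1: u→a (+6), pos 2: s→y (+6), pos 3: i→n (+5), pos 4: c→i (+6) — repeating every 3. It's a Vigenère-style cipher with numeric key [5,6,6]: position i shifts by key[i mod 3].
Decoding kxgrk: k−5=f, x−6=r, g−6=a, r−5=m, k−6=e.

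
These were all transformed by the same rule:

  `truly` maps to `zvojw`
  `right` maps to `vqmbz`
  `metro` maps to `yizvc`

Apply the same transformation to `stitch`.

kzqzeb

t(19)→z(25) and r(17)→v(21) fit y≡15x+0 (mod 26); the inverse of 15 mod 26 is 7. Treating letters as 0–25, the rule is x ↦ 15x + 0 (mod 26).
On stitch: s(18)→15·18+0≡10=k; t(19)→15·19+0≡25=z; i(8)→15·8+0≡16=q; t(19)→15·19+0≡25=z; c(2)→15·2+0≡4=e; h(7)→15·7+0≡1=b (all mod 26).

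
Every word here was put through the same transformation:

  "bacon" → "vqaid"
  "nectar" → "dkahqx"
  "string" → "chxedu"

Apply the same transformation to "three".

hzxkk

b(1)→v(21) and a(0)→q(16) fit y≡5x+16 (mod 26); the inverse of 5 mod 26 is 21. Treating letters as 0–25, the rule is x ↦ 5x + 16 (mod 26).
For three: t(19)→5·19+16≡7=h; h(7)→5·7+16≡25=z; r(17)→5·17+16≡23=x; e(4)→5·4+16≡10=k; e(4)→5·4+16≡10=k (all mod 26).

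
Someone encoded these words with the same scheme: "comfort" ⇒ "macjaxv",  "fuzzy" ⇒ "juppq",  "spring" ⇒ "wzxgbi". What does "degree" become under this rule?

lkixkk

c(2)→m(12) and o(14)→a(0) fit y≡25x+14 (mod 26); the inverse of 25 mod 26 is 25. Treating letters as 0–25, the rule is x ↦ 25x + 14 (mod 26).
Applying it to degree: d(3)→25·3+14≡11=l; e(4)→25·4+14≡10=k; g(6)→25·6+14≡8=i; r(17)→25·17+14≡23=x; e(4)→25·4+14≡10=k; e(4)→25·4+14≡10=k (all mod 26).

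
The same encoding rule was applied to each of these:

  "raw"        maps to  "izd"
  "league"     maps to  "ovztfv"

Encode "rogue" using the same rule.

iltfv

Each pair mirrors across the alphabet (r↔i, a↔z, w↔d): positions sum to 25. This is the alphabet-reversal cipher (Atbash): a becomes z, b becomes y, etc.
For rogue: r↔i, o↔l, g↔t, u↔f, e↔v.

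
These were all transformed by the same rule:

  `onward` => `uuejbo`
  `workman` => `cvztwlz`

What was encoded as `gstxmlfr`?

In onward: o→u is +6, n→u is +7, w→e is +8, a→j is +9 — the shift increases by 1 each position. Letter i (0-indexed) is shifted by i+6, so successive shifts are 6, 7, 8, ….
Reversing it on gstxmlfr: g−6=a, s−7=l, t−8=l, x−9=o, m−10=c, l−11=a, f−12=t, r−13=e.

allocate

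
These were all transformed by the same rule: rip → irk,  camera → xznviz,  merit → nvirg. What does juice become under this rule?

qfrxv

Each pair mirrors across the alphabet (r↔i, i↔r, p↔k): positions sum to 25. This is the alphabet-reversal cipher (Atbash): a becomes z, b becomes y, etc.
On juice: j↔q, u↔f, i↔r, c↔x, e↔v.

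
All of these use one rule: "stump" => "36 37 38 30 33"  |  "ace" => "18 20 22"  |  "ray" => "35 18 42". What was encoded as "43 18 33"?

s is letter #19 and maps to 36: an offset of 17. The number is (letter's place in the alphabet, a=1) + 17.
Decoding 43 18 33: 43→(43−17)÷1=26=z, 18→(18−17)÷1=1=a, 33→(33−17)÷1=16=p.

zap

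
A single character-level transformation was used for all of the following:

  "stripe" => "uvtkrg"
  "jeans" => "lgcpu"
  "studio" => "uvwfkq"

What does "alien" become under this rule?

This is a Caesar cipher with shift 2.
On alien: a+2=c, l+2=n, i+2=k, e+2=g, n+2=p.

cnkgp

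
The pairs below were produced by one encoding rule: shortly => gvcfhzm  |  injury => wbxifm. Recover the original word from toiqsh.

faucet

Compare letters: s→g is +14, h→v is +14, o→c is +14 — a constant shift. This is a Caesar cipher with shift 14.
Reversing it on toiqsh: t−14=f, o−14=a, i−14=u, q−14=c, s−14=e, h−14=t.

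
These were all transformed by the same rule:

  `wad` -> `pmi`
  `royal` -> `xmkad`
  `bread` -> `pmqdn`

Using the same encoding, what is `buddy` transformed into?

kppgn

The output letters match the input read backwards, each shifted +12: wad reversed is daw. Two steps: reverse the string, then apply a Caesar shift of +12.
Applying it to buddy: reverse → yddub; then shift: y+12=k, d+12=p, d+12=p, u+12=g, b+12=n.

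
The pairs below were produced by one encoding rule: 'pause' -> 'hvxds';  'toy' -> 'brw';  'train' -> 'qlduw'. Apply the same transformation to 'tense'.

hvqhw

The output letters match the input read backwards, each shifted +3: pause reversed is esuap. Two steps: reverse the string, then apply a Caesar shift of +3.
For tense: reverse → esnet; then shift: e+3=h, s+3=v, n+3=q, e+3=h, t+3=w.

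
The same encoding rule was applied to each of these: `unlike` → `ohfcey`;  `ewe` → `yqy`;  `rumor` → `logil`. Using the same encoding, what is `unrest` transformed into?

Compare letters: u→o is +20, n→h is +20, l→f is +20 — a constant shift. This is a Caesar cipher with shift 20.
Applying it to unrest: u+20=o, n+20=h, r+20=l, e+20=y, s+20=m, t+20=n.

ohlymn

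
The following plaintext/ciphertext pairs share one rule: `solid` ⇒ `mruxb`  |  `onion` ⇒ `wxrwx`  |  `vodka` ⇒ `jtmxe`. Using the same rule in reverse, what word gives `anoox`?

offer

The output letters match the input read backwards, each shifted +9: solid reversed is dilos. Two steps: reverse the string, then apply a Caesar shift of +9.
Reversing it on anoox: shift back: a−9=r, n−9=e, o−9=f, o−9=f, x−9=o → reffo; then reverse → offer.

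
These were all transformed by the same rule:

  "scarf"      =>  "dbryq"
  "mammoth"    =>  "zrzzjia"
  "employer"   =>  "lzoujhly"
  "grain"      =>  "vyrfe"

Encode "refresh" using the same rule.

ylqylda

s(18)→d(3) and c(2)→b(1) fit y≡5x+17 (mod 26); the inverse of 5 mod 26 is 21. This is an affine cipher: with a=0,…,z=25, each position x becomes (5x+17) mod 26.
On refresh: r(17)→5·17+17≡24=y; e(4)→5·4+17≡11=l; f(5)→5·5+17≡16=q; r(17)→5·17+17≡24=y; e(4)→5·4+17≡11=l; s(18)→5·18+17≡3=d; h(7)→5·7+17≡0=a (all mod 26).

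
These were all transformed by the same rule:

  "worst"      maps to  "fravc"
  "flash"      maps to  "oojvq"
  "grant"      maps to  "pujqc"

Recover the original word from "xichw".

often

It's a Vigenère-style cipher with numeric key [9,3]: position i shifts by key[i mod 2].
Undoing it on xichw: x−9=o, i−3=f, c−9=t, h−3=e, w−9=n.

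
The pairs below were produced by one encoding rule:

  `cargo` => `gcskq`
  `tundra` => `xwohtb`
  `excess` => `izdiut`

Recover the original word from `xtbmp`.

train

Shifts by position in cargo: pos 0: c→g (+4), pos 1: a→c (+2), pos 2: r→s (+1), pos 3: g→k (+4), pos 4: o→q (+2) — repeating every 3. It's a Vigenère-style cipher with numeric key [4,2,1]: position i shifts by key[i mod 3].
Undoing it on xtbmp: x−4=t, t−2=r, b−1=a, m−4=i, p−2=n.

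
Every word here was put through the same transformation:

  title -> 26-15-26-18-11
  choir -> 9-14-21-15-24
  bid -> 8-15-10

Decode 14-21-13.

hog

t is letter #20 and maps to 26: an offset of 6. The number is (letter's place in the alphabet, a=1) + 6.
Decoding 14-21-13: 14→(14−6)÷1=8=h, 21→(21−6)÷1=15=o, 13→(13−6)÷1=7=g.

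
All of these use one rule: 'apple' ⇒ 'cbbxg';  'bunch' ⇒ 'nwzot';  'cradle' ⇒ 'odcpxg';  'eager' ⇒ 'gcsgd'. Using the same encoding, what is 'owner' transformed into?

qizgd

The shift depends on letter class: consonant p→b is +12, but vowel a→c is +2. Two shifts are in play — +2 for a/e/i/o/u, +12 for every other letter.
For owner: o(vowel)+2=q, w(cons)+12=i, n(cons)+12=z, e(vowel)+2=g, r(cons)+12=d.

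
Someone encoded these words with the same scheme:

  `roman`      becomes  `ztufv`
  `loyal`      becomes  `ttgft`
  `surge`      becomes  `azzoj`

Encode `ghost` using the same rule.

optab

The shift depends on letter class: consonant r→z is +8, but vowel o→t is +5. Two shifts are in play — +5 for a/e/i/o/u, +8 for every other letter.
For ghost: g(cons)+8=o, h(cons)+8=p, o(vowel)+5=t, s(cons)+8=a, t(cons)+8=b.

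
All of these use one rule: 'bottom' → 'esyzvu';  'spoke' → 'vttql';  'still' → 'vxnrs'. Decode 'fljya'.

Each letter shifts forward by (position + 3), i.e. 3, 4, 5, … — the shift grows by one for each successive letter.
Reversing it on fljya: f−3=c, l−4=h, j−5=e, y−6=s, a−7=t.

chest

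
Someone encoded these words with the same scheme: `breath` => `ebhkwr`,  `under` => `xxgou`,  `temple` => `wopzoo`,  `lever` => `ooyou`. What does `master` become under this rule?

pkvdhb

Shifts by position in breath: pos 0: b→e (+3), pos 1: r→b (+10), pos 2: e→h (+3), pos 3: a→k (+10) — repeating every 2. A repeating key of period 2 is used — shifts +3, +10 over and over.
Applying it to master: m+3=p, a+10=k, s+3=v, t+10=d, e+3=h, r+10=b.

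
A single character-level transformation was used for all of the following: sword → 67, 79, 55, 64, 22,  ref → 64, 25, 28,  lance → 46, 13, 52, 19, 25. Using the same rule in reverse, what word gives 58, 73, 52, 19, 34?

punch

s(#19)→67 and w(#23)→79: differences scale by 3, so n = 3·pos + 10. The formula is n = 3×(alphabet index, a=1) + 10.
Decoding 58, 73, 52, 19, 34: 58→(58−10)÷3=16=p, 73→(73−10)÷3=21=u, 52→(52−10)÷3=14=n, 19→(19−10)÷3=3=c, 34→(34−10)÷3=8=h.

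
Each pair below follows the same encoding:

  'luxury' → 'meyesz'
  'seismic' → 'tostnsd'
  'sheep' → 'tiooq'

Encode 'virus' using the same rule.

The shift depends on letter class: consonant l→m is +1, but vowel u→e is +10. Vowels shift forward by 10 and consonants shift forward by 1.
On virus: v(cons)+1=w, i(vowel)+10=s, r(cons)+1=s, u(vowel)+10=e, s(cons)+1=t.

wsset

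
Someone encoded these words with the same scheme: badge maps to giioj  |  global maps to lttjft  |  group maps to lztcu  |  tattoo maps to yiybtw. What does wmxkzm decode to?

rescue

The shifts repeat in a cycle of length 2: positions 0,1,… shift by +5, +8, then the pattern repeats.
Decoding wmxkzm: w−5=r, m−8=e, x−5=s, k−8=c, z−5=u, m−8=e.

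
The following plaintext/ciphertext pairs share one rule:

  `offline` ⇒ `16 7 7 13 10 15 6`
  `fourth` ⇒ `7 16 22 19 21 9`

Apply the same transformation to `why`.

Letters become their 1-based position plus 1 (so a→2, b→3, …).
On why: w=23→24, h=8→9, y=25→26.

24 9 26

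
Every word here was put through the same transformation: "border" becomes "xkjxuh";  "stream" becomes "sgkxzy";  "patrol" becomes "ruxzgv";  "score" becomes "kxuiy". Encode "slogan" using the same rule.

tgmury

The output letters match the input read backwards, each shifted +6: border reversed is redrob. Read the word backwards and shift each letter +6.
For slogan: reverse → nagols; then shift: n+6=t, a+6=g, g+6=m, o+6=u, l+6=r, s+6=y.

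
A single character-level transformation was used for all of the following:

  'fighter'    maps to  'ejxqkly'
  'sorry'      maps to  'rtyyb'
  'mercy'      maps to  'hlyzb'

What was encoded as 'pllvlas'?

f(5)→e(4) and i(8)→j(9) fit y≡19x+13 (mod 26); the inverse of 19 mod 26 is 11. Treating letters as 0–25, the rule is x ↦ 19x + 13 (mod 26).
Undoing it on pllvlas: p(15)→11·(15−13)≡22=w; l(11)→11·(11−13)≡4=e; l(11)→11·(11−13)≡4=e; v(21)→11·(21−13)≡10=k; l(11)→11·(11−13)≡4=e; a(0)→11·(0−13)≡13=n; s(18)→11·(18−13)≡3=d (all mod 26).

weekend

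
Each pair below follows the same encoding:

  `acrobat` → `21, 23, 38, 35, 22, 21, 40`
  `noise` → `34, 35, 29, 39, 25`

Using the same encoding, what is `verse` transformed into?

a is letter #1 and maps to 21: an offset of 20. The number is (letter's place in the alphabet, a=1) + 20.
On verse: v=22→42, e=5→25, r=18→38, s=19→39, e=5→25.

42, 25, 38, 39, 25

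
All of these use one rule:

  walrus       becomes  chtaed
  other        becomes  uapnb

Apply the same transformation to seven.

In walrus: w→c is +6, a→h is +7, l→t is +8, r→a is +9 — the shift increases by 1 each position. Letter i (0-indexed) is shifted by i+6, so successive shifts are 6, 7, 8, ….
For seven: s+6=y, e+7=l, v+8=d, e+9=n, n+10=x.

yldnx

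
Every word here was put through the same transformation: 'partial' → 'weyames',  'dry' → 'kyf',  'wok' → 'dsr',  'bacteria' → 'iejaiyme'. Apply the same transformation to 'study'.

zaykf

The shift depends on letter class: consonant p→w is +7, but vowel a→e is +4. The rule splits by letter class: vowels +4, consonants +7.
For study: s(cons)+7=z, t(cons)+7=a, u(vowel)+4=y, d(cons)+7=k, y(cons)+7=f.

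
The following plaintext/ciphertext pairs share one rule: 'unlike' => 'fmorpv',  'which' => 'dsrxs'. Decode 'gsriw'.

third

Each pair mirrors across the alphabet (u↔f, n↔m, l↔o): positions sum to 25. Letters are reflected about the middle of the alphabet (position → 25−position): Atbash.
Reversing it on gsriw: g↔t, s↔h, r↔i, i↔r, w↔d.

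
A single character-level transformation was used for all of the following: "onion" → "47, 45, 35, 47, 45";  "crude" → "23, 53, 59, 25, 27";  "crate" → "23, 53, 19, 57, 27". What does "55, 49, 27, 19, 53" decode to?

spear

o(#15)→47 and n(#14)→45: differences scale by 2, so n = 2·pos + 17. With a=1..z=26, the number is 2·pos + 17.
Undoing it on 55, 49, 27, 19, 53: 55→(55−17)÷2=19=s, 49→(49−17)÷2=16=p, 27→(27−17)÷2=5=e, 19→(19−17)÷2=1=a, 53→(53−17)÷2=18=r.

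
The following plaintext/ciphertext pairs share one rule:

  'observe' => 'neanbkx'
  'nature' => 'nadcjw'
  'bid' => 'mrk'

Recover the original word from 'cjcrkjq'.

habitat

Two steps: reverse the string, then apply a Caesar shift of +9.
Decoding cjcrkjq: shift back: c−9=t, j−9=a, c−9=t, r−9=i, k−9=b, j−9=a, q−9=h → tatibah; then reverse → habitat.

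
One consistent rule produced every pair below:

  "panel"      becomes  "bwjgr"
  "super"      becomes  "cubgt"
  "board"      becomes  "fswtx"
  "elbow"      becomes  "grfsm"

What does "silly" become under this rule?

p(15)→b(1) and a(0)→w(22) fit y≡9x+22 (mod 26); the inverse of 9 mod 26 is 3. Each letter's alphabet position (a=0..z=25) is mapped through 9·x+22 mod 26 — an affine cipher.
On silly: s(18)→9·18+22≡2=c; i(8)→9·8+22≡16=q; l(11)→9·11+22≡17=r; l(11)→9·11+22≡17=r; y(24)→9·24+22≡4=e (all mod 26).

cqrre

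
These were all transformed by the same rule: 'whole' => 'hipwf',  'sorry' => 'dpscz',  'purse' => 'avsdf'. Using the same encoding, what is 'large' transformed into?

Shifts by position in whole: pos 0: w→h (+11), pos 1: h→i (+1), pos 2: o→p (+1), pos 3: l→w (+11), pos 4: e→f (+1) — repeating every 3. It's a Vigenère-style cipher with numeric key [11,1,1]: position i shifts by key[i mod 3].
Applying it to large: l+11=w, a+1=b, r+1=s, g+11=r, e+1=f.

wbsrf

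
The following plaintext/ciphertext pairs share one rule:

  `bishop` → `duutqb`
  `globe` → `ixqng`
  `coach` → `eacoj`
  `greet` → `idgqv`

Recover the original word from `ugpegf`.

sunset

Shifts by position in bishop: pos 0: b→d (+2), pos 1: i→u (+12), pos 2: s→u (+2), pos 3: h→t (+12) — repeating every 2. The shifts repeat in a cycle of length 2: positions 0,1,… shift by +2, +12, then the pattern repeats.
Decoding ugpegf: u−2=s, g−12=u, p−2=n, e−12=s, g−2=e, f−12=t.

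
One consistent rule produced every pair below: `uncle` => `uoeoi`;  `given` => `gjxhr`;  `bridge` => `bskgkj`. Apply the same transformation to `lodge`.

lpfji

In uncle: u→u is +0, n→o is +1, c→e is +2, l→o is +3 — the shift increases by 1 each position. Letter i (0-indexed) is shifted by i+0, so successive shifts are 0, 1, 2, ….
For lodge: l+0=l, o+1=p, d+2=f, g+3=j, e+4=i.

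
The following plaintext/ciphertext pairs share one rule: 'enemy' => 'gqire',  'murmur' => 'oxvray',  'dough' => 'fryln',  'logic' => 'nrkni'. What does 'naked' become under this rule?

In enemy: e→g is +2, n→q is +3, e→i is +4, m→r is +5 — the shift increases by 1 each position. Each letter shifts forward by (position + 2), i.e. 2, 3, 4, … — the shift grows by one for each successive letter.
For naked: n+2=p, a+3=d, k+4=o, e+5=j, d+6=j.

pdojj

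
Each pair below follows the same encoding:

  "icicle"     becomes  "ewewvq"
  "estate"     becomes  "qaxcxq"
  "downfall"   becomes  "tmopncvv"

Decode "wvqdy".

Treating letters as 0–25, the rule is x ↦ 23x + 2 (mod 26).
Reversing it on wvqdy: w(22)→17·(22−2)≡2=c; v(21)→17·(21−2)≡11=l; q(16)→17·(16−2)≡4=e; d(3)→17·(3−2)≡17=r; y(24)→17·(24−2)≡10=k (all mod 26).

clerk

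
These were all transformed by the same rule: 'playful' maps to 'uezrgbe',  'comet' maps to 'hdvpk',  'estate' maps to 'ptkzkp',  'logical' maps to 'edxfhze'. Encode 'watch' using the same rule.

jzkho

p(15)→u(20) and l(11)→e(4) fit y≡17x+25 (mod 26); the inverse of 17 mod 26 is 23. Treating letters as 0–25, the rule is x ↦ 17x + 25 (mod 26).
On watch: w(22)→17·22+25≡9=j; a(0)→17·0+25≡25=z; t(19)→17·19+25≡10=k; c(2)→17·2+25≡7=h; h(7)→17·7+25≡14=o (all mod 26).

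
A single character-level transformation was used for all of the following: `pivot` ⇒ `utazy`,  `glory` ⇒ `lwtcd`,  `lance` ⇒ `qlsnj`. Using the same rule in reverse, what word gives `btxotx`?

It's a Vigenère-style cipher with numeric key [5,11]: position i shifts by key[i mod 2].
Reversing it on btxotx: b−5=w, t−11=i, x−5=s, o−11=d, t−5=o, x−11=m.

wisdom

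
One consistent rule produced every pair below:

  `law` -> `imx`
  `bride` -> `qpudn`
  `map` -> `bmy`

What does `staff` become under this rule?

rrmfe

The output letters match the input read backwards, each shifted +12: law reversed is wal. Read the word backwards and shift each letter +12.
Applying it to staff: reverse → ffats; then shift: f+12=r, f+12=r, a+12=m, t+12=f, s+12=e.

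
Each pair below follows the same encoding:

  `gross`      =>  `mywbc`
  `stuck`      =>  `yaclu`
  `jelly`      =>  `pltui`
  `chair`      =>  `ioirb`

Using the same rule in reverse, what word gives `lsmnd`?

fleet

In gross: g→m is +6, r→y is +7, o→w is +8, s→b is +9 — the shift increases by 1 each position. Each letter shifts forward by (position + 6), i.e. 6, 7, 8, … — the shift grows by one for each successive letter.
Reversing it on lsmnd: l−6=f, s−7=l, m−8=e, n−9=e, d−10=t.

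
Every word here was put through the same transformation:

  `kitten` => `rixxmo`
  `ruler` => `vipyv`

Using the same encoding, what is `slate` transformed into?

ixepw

Read the word backwards and shift each letter +4.
Applying it to slate: reverse → etals; then shift: e+4=i, t+4=x, a+4=e, l+4=p, s+4=w.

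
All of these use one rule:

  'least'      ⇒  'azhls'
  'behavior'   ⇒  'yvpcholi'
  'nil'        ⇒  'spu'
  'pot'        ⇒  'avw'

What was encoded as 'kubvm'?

found

Two steps: reverse the string, then apply a Caesar shift of +7.
Reversing it on kubvm: shift back: k−7=d, u−7=n, b−7=u, v−7=o, m−7=f → dnuof; then reverse → found.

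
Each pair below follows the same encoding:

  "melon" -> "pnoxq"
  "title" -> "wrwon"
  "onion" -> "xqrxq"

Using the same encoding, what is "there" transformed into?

The shift depends on letter class: consonant m→p is +3, but vowel e→n is +9. Two shifts are in play — +9 for a/e/i/o/u, +3 for every other letter.
Applying it to there: t(cons)+3=w, h(cons)+3=k, e(vowel)+9=n, r(cons)+3=u, e(vowel)+9=n.

wknun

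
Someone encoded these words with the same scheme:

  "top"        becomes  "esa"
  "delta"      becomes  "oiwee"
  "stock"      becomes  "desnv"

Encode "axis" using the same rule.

eimd

The shift depends on letter class: consonant t→e is +11, but vowel o→s is +4. Vowels shift forward by 4 and consonants shift forward by 11.
For axis: a(vowel)+4=e, x(cons)+11=i, i(vowel)+4=m, s(cons)+11=d.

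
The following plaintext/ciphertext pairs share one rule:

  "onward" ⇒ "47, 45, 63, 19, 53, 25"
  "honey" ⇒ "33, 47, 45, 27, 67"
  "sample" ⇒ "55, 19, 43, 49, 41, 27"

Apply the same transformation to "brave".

21, 53, 19, 61, 27

o(#15)→47 and n(#14)→45: differences scale by 2, so n = 2·pos + 17. Each letter becomes 2×(its alphabet position, a=1..z=26) + 17.
For brave: b=2→21, r=18→53, a=1→19, v=22→61, e=5→27.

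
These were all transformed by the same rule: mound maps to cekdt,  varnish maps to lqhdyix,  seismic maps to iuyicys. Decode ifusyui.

Compare letters: m→c is +16, o→e is +16, u→k is +16 — a constant shift. Every letter moves 16 places later in the alphabet, wrapping around z→a.
Reversing it on ifusyui: i−16=s, f−16=p, u−16=e, s−16=c, y−16=i, u−16=e, i−16=s.

species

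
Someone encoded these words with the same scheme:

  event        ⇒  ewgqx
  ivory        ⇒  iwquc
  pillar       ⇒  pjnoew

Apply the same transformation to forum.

Letter i (0-indexed) is shifted by i+0, so successive shifts are 0, 1, 2, ….
On forum: f+0=f, o+1=p, r+2=t, u+3=x, m+4=q.

fptxq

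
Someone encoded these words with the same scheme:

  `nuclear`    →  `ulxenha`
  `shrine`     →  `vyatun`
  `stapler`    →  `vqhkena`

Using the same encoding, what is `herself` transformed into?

ynavnei

n(13)→u(20) and u(20)→l(11) fit y≡21x+7 (mod 26); the inverse of 21 mod 26 is 5. This is an affine cipher: with a=0,…,z=25, each position x becomes (21x+7) mod 26.
Applying it to herself: h(7)→21·7+7≡24=y; e(4)→21·4+7≡13=n; r(17)→21·17+7≡0=a; s(18)→21·18+7≡21=v; e(4)→21·4+7≡13=n; l(11)→21·11+7≡4=e; f(5)→21·5+7≡8=i (all mod 26).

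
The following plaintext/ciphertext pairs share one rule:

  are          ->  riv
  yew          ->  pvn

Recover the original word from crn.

Compare letters: a→r is +17, r→i is +17, e→v is +17 — a constant shift. Each letter is shifted forward by 17 in the alphabet (a Caesar shift of +17).
Decoding crn: c−17=l, r−17=a, n−17=w.

law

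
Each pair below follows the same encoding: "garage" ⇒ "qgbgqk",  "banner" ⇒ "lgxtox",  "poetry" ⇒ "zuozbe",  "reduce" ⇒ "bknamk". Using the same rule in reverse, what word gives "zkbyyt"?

person

It's a Vigenère-style cipher with numeric key [10,6]: position i shifts by key[i mod 2].
Reversing it on zkbyyt: z−10=p, k−6=e, b−10=r, y−6=s, y−10=o, t−6=n.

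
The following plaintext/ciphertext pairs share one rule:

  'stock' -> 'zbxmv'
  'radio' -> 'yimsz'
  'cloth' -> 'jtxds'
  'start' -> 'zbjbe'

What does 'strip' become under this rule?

In stock: s→z is +7, t→b is +8, o→x is +9, c→m is +10 — the shift increases by 1 each position. Each letter shifts forward by (position + 7), i.e. 7, 8, 9, … — the shift grows by one for each successive letter.
For strip: s+7=z, t+8=b, r+9=a, i+10=s, p+11=a.

zbasa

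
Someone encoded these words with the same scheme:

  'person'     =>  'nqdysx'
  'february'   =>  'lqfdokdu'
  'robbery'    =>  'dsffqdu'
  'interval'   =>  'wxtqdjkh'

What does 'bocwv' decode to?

p(15)→n(13) and e(4)→q(16) fit y≡21x+10 (mod 26); the inverse of 21 mod 26 is 5. This is an affine cipher: with a=0,…,z=25, each position x becomes (21x+10) mod 26.
Decoding bocwv: b(1)→5·(1−10)≡7=h; o(14)→5·(14−10)≡20=u; c(2)→5·(2−10)≡12=m; w(22)→5·(22−10)≡8=i; v(21)→5·(21−10)≡3=d (all mod 26).

humid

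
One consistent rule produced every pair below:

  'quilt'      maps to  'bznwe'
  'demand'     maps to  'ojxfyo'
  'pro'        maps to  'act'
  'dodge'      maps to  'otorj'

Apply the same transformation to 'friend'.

The shift depends on letter class: consonant q→b is +11, but vowel u→z is +5. Vowels shift forward by 5 and consonants shift forward by 11.
Applying it to friend: f(cons)+11=q, r(cons)+11=c, i(vowel)+5=n, e(vowel)+5=j, n(cons)+11=y, d(cons)+11=o.

qcnjyo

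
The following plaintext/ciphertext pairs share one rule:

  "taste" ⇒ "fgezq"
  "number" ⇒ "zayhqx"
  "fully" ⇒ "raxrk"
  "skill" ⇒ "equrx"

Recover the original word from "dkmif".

react

The shifts repeat in a cycle of length 2: positions 0,1,… shift by +12, +6, then the pattern repeats.
Decoding dkmif: d−12=r, k−6=e, m−12=a, i−6=c, f−12=t.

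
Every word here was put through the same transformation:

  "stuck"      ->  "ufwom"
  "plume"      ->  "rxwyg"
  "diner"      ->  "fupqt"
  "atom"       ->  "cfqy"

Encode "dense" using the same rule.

fqpeg

Shifts by position in stuck: pos 0: s→u (+2), pos 1: t→f (+12), pos 2: u→w (+2), pos 3: c→o (+12) — repeating every 2. The shifts repeat in a cycle of length 2: positions 0,1,… shift by +2, +12, then the pattern repeats.
For dense: d+2=f, e+12=q, n+2=p, s+12=e, e+2=g.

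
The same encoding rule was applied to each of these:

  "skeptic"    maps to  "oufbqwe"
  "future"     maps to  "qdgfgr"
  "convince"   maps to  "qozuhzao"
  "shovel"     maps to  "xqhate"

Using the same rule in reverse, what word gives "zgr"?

Two steps: reverse the string, then apply a Caesar shift of +12.
Decoding zgr: shift back: z−12=n, g−12=u, r−12=f → nuf; then reverse → fun.

fun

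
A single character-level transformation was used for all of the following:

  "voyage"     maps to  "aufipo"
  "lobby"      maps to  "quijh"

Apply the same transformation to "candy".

hgulh

In voyage: v→a is +5, o→u is +6, y→f is +7, a→i is +8 — the shift increases by 1 each position. The shift increases by 1 at each position, starting from +5: 5, 6, 7, ….
Applying it to candy: c+5=h, a+6=g, n+7=u, d+8=l, y+9=h.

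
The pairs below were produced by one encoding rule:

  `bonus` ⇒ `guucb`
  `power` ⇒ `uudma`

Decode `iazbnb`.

duster

In bonus: b→g is +5, o→u is +6, n→u is +7, u→c is +8 — the shift increases by 1 each position. The shift increases by 1 at each position, starting from +5: 5, 6, 7, ….
Decoding iazbnb: i−5=d, a−6=u, z−7=s, b−8=t, n−9=e, b−10=r.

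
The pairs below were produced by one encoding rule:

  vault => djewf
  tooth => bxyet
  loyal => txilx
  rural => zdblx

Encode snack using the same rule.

In vault: v→d is +8, a→j is +9, u→e is +10, l→w is +11 — the shift increases by 1 each position. Each letter shifts forward by (position + 8), i.e. 8, 9, 10, … — the shift grows by one for each successive letter.
For snack: s+8=a, n+9=w, a+10=k, c+11=n, k+12=w.

awknw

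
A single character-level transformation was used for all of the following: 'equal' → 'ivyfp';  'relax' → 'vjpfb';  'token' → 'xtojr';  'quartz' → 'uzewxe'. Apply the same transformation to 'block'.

A repeating key of period 2 is used — shifts +4, +5 over and over.
For block: b+4=f, l+5=q, o+4=s, c+5=h, k+4=o.

fqsho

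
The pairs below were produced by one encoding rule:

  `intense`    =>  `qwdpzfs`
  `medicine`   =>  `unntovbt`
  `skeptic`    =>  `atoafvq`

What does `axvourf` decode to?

In intense: i→q is +8, n→w is +9, t→d is +10, e→p is +11 — the shift increases by 1 each position. The shift increases by 1 at each position, starting from +8: 8, 9, 10, ….
Reversing it on axvourf: a−8=s, x−9=o, v−10=l, o−11=d, u−12=i, r−13=e, f−14=r.

soldier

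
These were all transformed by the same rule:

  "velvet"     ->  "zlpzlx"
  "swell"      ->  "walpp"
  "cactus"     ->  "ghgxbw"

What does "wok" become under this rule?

avo

The shift depends on letter class: consonant v→z is +4, but vowel e→l is +7. Two shifts are in play — +7 for a/e/i/o/u, +4 for every other letter.
For wok: w(cons)+4=a, o(vowel)+7=v, k(cons)+4=o.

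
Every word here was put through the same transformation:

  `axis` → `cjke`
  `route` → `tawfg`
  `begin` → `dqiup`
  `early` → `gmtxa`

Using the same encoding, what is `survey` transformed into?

The shifts repeat in a cycle of length 2: positions 0,1,… shift by +2, +12, then the pattern repeats.
On survey: s+2=u, u+12=g, r+2=t, v+12=h, e+2=g, y+12=k.

ugthgk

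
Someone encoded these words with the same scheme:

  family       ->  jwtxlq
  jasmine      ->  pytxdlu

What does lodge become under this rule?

prozw

The output letters match the input read backwards, each shifted +11: family reversed is ylimaf. Read the word backwards and shift each letter +11.
For lodge: reverse → egdol; then shift: e+11=p, g+11=r, d+11=o, o+11=z, l+11=w.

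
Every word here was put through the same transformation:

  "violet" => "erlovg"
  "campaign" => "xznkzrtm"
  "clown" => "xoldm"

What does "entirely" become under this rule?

vmgrivob

Each pair mirrors across the alphabet (v↔e, i↔r, o↔l): positions sum to 25. This is the alphabet-reversal cipher (Atbash): a becomes z, b becomes y, etc.
On entirely: e↔v, n↔m, t↔g, i↔r, r↔i, e↔v, l↔o, y↔b.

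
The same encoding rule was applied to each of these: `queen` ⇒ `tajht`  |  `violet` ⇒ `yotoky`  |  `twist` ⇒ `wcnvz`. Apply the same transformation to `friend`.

ixnhti

Shifts by position in queen: pos 0: q→t (+3), pos 1: u→a (+6), pos 2: e→j (+5), pos 3: e→h (+3), pos 4: n→t (+6) — repeating every 3. A repeating key of period 3 is used — shifts +3, +6, +5 over and over.
For friend: f+3=i, r+6=x, i+5=n, e+3=h, n+6=t, d+5=i.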